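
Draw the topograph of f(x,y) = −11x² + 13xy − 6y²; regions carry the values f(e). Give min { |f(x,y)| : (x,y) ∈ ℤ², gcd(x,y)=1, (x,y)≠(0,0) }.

translate: b→9 (≡-13 mod 22), so (11,-13,6)→(11,9,4)
flip: (11,9,4)→(4,-9,11)
translate: b→-1 (≡-9 mod 8), so (4,-9,11)→(4,-1,6)
reduced (well bottom): (4,-1,6) with a≤c, −a<b≤a
well minimum |f| = |-4| = 4 (negative-definite)

4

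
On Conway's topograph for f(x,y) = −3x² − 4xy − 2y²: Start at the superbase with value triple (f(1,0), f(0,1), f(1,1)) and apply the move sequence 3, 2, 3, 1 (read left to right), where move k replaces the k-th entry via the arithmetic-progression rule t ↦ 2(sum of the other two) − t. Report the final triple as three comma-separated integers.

start (-3,-2,-9) = (f(1,0),f(0,1),f(1,1))
replace slot 3: 2·((-3)+(-2)) − (-9) = -1 → (-3,-2,-1)
replace slot 2: 2·((-3)+(-1)) − (-2) = -6 → (-3,-6,-1)
replace slot 3: 2·((-3)+(-6)) − (-1) = -17 → (-3,-6,-17)
replace slot 1: 2·((-6)+(-17)) − (-3) = -43 → (-43,-6,-17)

-43,-6,-17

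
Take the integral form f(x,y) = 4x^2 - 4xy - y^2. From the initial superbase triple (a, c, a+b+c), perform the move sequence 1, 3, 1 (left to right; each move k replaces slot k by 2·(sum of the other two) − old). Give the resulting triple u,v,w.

start (4,-1,-1) = (f(1,0),f(0,1),f(1,1))
replace slot 1: 2·((-1)+(-1)) − 4 = -8 → (-8,-1,-1)
replace slot 3: 2·((-8)+(-1)) − (-1) = -17 → (-8,-1,-17)
replace slot 1: 2·((-1)+(-17)) − (-8) = -28 → (-28,-1,-17)

-28,-1,-17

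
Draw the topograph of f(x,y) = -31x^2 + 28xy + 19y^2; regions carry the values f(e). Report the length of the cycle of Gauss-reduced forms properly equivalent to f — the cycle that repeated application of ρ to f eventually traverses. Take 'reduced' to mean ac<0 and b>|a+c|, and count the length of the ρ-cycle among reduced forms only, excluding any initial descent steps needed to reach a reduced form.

D = 3140, ⌊√D⌋ = 56
river: ρ → (19,48,-11)
river: ρ → (-11,40,35)
river: ρ → (35,30,-16)
river: ρ → (-16,34,31)
river: ρ → (31,28,-19)
river: ρ → (-19,48,11)
river: ρ → (11,40,-35)
river: ρ → (-35,30,16)
river: ρ → (16,34,-31)
river: ρ → (-31,28,19)
ρ-cycle length = 10 (tail of 0 descent steps not counted)

10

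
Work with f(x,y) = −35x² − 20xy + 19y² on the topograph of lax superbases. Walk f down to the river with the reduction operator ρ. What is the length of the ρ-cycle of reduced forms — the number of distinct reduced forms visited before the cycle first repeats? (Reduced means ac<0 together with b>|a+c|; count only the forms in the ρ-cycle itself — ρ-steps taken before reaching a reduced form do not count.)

D = 3060, ⌊√D⌋ = 55
descent: ρ → (19,20,-35)  [lands on river]
river: ρ → (-35,50,4)
river: ρ → (4,54,-9)
river: ρ → (-9,54,4)
river: ρ → (4,50,-35)
river: ρ → (-35,20,19)
river: ρ → (19,18,-36)
river: ρ → (-36,54,1)
river: ρ → (1,54,-36)
river: ρ → (-36,18,19)
ρ-cycle length = 10 (tail of 1 descent step not counted)

10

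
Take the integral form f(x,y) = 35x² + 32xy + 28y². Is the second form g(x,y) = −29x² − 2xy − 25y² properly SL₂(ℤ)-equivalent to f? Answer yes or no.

D₁ = -2896, D₂ = -2896
f: flip: (35,32,28)→(28,-32,35)
f: translate: b→24 (≡-32 mod 56), so (28,-32,35)→(28,24,31)
f: reduced (well bottom): (28,24,31) with a≤c, −a<b≤a
g is negative-definite; reduce −g:
−g: flip: (29,2,25)→(25,-2,29)
−g: reduced (well bottom): (25,-2,29) with a≤c, −a<b≤a
flip sign back: reduced form of g is (-25,2,-29)
reduced forms (28, 24, 31) vs (-25, 2, -29) ⇒ inequivalent

no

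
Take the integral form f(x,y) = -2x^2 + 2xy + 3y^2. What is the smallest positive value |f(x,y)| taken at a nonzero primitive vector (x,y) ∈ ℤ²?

river: ρ → (3,4,-1)
river: ρ → (-1,4,3)
river: ρ → (3,2,-2)
river: ρ → (-2,2,3)
closes: descent 0, river 4
min |a| on river = 1

1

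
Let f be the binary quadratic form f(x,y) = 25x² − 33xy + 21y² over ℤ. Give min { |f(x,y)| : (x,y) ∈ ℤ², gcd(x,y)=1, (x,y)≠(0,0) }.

translate: b→17 (≡-33 mod 50), so (25,-33,21)→(25,17,13)
flip: (25,17,13)→(13,-17,25)
translate: b→9 (≡-17 mod 26), so (13,-17,25)→(13,9,21)
reduced (well bottom): (13,9,21) with a≤c, −a<b≤a
well minimum = a = 13

13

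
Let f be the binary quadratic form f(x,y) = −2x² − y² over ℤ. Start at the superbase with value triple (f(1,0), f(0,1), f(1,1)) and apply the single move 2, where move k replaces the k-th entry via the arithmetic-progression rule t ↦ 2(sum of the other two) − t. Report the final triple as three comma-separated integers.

start (-2,-1,-3) = (f(1,0),f(0,1),f(1,1))
replace slot 2: 2·((-2)+(-3)) − (-1) = -9 → (-2,-9,-3)

-2,-9,-3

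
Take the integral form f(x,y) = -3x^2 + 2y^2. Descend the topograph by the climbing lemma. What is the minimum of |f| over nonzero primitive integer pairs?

descent: ρ → (2,4,-1)  [lands on river]
river: ρ → (-1,4,2)
closes: descent 1, river 2
min |a| on river = 1

1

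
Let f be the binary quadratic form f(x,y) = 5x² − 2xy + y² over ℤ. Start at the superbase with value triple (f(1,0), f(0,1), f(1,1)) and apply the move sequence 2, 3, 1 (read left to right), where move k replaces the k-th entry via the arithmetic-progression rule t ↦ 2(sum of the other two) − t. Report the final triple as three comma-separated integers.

start (5,1,4) = (f(1,0),f(0,1),f(1,1))
replace slot 2: 2·(5+4) − 1 = 17 → (5,17,4)
replace slot 3: 2·(5+17) − 4 = 40 → (5,17,40)
replace slot 1: 2·(17+40) − 5 = 109 → (109,17,40)

109,17,40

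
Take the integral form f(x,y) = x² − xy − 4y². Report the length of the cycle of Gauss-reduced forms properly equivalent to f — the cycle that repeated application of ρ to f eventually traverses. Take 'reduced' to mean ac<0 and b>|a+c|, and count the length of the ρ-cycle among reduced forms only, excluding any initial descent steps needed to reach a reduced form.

D = 17, ⌊√D⌋ = 4
descent: ρ → (-4,1,1)
descent: ρ → (1,3,-2)  [lands on river]
river: ρ → (-2,1,2)
river: ρ → (2,3,-1)
river: ρ → (-1,3,2)
river: ρ → (2,1,-2)
river: ρ → (-2,3,1)
ρ-cycle length = 6 (tail of 2 descent steps not counted)

6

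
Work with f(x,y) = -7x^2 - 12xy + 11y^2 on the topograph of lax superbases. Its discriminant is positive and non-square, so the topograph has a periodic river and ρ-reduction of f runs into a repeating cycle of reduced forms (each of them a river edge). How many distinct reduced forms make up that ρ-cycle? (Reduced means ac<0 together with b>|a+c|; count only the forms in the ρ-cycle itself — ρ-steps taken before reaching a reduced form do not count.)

D = 452, ⌊√D⌋ = 21
descent: ρ → (11,12,-7)  [lands on river]
river: ρ → (-7,16,7)
river: ρ → (7,12,-11)
river: ρ → (-11,10,8)
river: ρ → (8,6,-13)
river: ρ → (-13,20,1)
river: ρ → (1,20,-13)
river: ρ → (-13,6,8)
river: ρ → (8,10,-11)
river: ρ → (-11,12,7)
river: ρ → (7,16,-7)
river: ρ → (-7,12,11)
river: ρ → (11,10,-8)
river: ρ → (-8,6,13)
river: ρ → (13,20,-1)
river: ρ → (-1,20,13)
river: ρ → (13,6,-8)
river: ρ → (-8,10,11)
ρ-cycle length = 18 (tail of 1 descent step not counted)

18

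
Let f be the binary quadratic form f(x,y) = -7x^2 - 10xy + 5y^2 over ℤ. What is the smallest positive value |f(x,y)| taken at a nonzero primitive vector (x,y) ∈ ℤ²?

descent: ρ → (5,10,-7)  [lands on river]
river: ρ → (-7,4,8)
river: ρ → (8,12,-3)
river: ρ → (-3,12,8)
river: ρ → (8,4,-7)
river: ρ → (-7,10,5)
closes: descent 1, river 6
min |a| on river = 3

3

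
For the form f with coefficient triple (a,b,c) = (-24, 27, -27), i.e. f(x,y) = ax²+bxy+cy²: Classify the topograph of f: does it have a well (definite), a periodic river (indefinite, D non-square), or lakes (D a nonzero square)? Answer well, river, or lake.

D = b²−4ac = 27² − 4·(-24)·(-27) = -1863
D < 0 ⇒ definite ⇒ every region one sign ⇒ single well

well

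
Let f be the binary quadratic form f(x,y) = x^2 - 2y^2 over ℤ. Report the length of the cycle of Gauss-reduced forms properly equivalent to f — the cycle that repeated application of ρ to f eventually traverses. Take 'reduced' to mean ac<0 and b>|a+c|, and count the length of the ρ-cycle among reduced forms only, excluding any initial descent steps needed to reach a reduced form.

D = 8, ⌊√D⌋ = 2
descent: ρ → (-2,0,1)
descent: ρ → (1,2,-1)  [lands on river]
river: ρ → (-1,2,1)
ρ-cycle length = 2 (tail of 2 descent steps not counted)

2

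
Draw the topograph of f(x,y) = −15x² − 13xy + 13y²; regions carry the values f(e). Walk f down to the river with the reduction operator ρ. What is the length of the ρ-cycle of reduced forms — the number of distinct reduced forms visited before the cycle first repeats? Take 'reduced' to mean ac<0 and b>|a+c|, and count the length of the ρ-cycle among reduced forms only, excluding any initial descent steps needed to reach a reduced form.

D = 949, ⌊√D⌋ = 30
descent: ρ → (13,13,-15)  [lands on river]
river: ρ → (-15,17,11)
river: ρ → (11,27,-5)
river: ρ → (-5,23,21)
river: ρ → (21,19,-7)
river: ρ → (-7,23,15)
river: ρ → (15,7,-15)
river: ρ → (-15,23,7)
river: ρ → (7,19,-21)
river: ρ → (-21,23,5)
river: ρ → (5,27,-11)
river: ρ → (-11,17,15)
river: ρ → (15,13,-13)
river: ρ → (-13,13,15)
river: ρ → (15,17,-11)
river: ρ → (-11,27,5)
river: ρ → (5,23,-21)
river: ρ → (-21,19,7)
river: ρ → (7,23,-15)
river: ρ → (-15,7,15)
river: ρ → (15,23,-7)
river: ρ → (-7,19,21)
river: ρ → (21,23,-5)
river: ρ → (-5,27,11)
river: ρ → (11,17,-15)
river: ρ → (-15,13,13)
ρ-cycle length = 26 (tail of 1 descent step not counted)

26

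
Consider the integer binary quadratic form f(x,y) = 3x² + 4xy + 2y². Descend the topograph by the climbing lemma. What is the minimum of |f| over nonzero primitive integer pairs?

translate: b→-2 (≡4 mod 6), so (3,4,2)→(3,-2,1)
flip: (3,-2,1)→(1,2,3)
translate: b→0 (≡2 mod 2), so (1,2,3)→(1,0,2)
reduced (well bottom): (1,0,2) with a≤c, −a<b≤a
well minimum = a = 1

1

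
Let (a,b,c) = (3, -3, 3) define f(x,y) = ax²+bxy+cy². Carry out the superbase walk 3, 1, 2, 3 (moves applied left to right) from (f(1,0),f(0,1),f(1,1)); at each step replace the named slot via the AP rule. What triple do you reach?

start (3,3,3) = (f(1,0),f(0,1),f(1,1))
replace slot 3: 2·(3+3) − 3 = 9 → (3,3,9)
replace slot 1: 2·(3+9) − 3 = 21 → (21,3,9)
replace slot 2: 2·(21+9) − 3 = 57 → (21,57,9)
replace slot 3: 2·(21+57) − 9 = 147 → (21,57,147)

21,57,147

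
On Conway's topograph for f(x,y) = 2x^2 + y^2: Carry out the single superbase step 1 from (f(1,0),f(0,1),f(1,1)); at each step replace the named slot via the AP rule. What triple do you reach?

start (2,1,3) = (f(1,0),f(0,1),f(1,1))
replace slot 1: 2·(1+3) − 2 = 6 → (6,1,3)

6,1,3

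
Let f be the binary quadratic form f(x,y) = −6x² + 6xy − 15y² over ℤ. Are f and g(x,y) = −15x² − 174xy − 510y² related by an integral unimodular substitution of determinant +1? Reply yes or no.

D₁ = -324, D₂ = -324
f is negative-definite; reduce −f:
−f: translate: b→6 (≡-6 mod 12), so (6,-6,15)→(6,6,15)
−f: reduced (well bottom): (6,6,15) with a≤c, −a<b≤a
flip sign back: reduced form of f is (-6,-6,-15)
g is negative-definite; reduce −g:
−g: translate: b→-6 (≡174 mod 30), so (15,174,510)→(15,-6,6)
−g: flip: (15,-6,6)→(6,6,15)
−g: reduced (well bottom): (6,6,15) with a≤c, −a<b≤a
flip sign back: reduced form of g is (-6,-6,-15)
reduced forms (-6, -6, -15) vs (-6, -6, -15) ⇒ equivalent

yes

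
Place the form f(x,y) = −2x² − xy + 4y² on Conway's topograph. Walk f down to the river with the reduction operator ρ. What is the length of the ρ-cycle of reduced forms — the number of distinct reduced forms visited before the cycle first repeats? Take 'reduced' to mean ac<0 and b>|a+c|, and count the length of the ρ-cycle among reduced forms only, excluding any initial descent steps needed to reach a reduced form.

D = 33, ⌊√D⌋ = 5
descent: ρ → (4,1,-2)
descent: ρ → (-2,3,3)  [lands on river]
river: ρ → (3,3,-2)
river: ρ → (-2,5,1)
river: ρ → (1,5,-2)
ρ-cycle length = 4 (tail of 2 descent steps not counted)

4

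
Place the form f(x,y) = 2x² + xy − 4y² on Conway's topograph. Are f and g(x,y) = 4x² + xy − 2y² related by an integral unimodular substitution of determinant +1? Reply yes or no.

D₁ = 33, D₂ = 33
river cycle of f (length 4): (2, 5, -1), (-1, 5, 2), (2, 3, -3), (-3, 3, 2)
river cycle of g (length 4): (-2, 3, 3), (3, 3, -2), (-2, 5, 1), (1, 5, -2)
cycles differ ⇒ inequivalent

no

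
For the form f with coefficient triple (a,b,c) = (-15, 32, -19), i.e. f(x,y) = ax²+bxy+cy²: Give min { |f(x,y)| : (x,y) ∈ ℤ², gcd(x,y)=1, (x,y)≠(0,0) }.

translate: b→-2 (≡-32 mod 30), so (15,-32,19)→(15,-2,2)
flip: (15,-2,2)→(2,2,15)
reduced (well bottom): (2,2,15) with a≤c, −a<b≤a
well minimum |f| = |-2| = 2 (negative-definite)

2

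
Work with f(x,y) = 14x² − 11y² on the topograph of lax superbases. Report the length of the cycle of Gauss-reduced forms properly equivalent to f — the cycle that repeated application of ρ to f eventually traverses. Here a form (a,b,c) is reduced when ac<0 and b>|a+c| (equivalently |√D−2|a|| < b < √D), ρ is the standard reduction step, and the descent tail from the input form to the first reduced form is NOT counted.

D = 616, ⌊√D⌋ = 24
descent: ρ → (-11,22,3)  [lands on river]
river: ρ → (3,20,-18)
river: ρ → (-18,16,5)
river: ρ → (5,24,-2)
river: ρ → (-2,24,5)
river: ρ → (5,16,-18)
river: ρ → (-18,20,3)
river: ρ → (3,22,-11)
ρ-cycle length = 8 (tail of 1 descent step not counted)

8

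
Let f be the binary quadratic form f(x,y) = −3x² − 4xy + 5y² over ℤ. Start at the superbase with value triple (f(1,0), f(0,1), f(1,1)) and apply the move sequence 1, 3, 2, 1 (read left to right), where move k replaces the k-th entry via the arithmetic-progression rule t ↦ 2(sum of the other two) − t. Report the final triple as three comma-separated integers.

start (-3,5,-2) = (f(1,0),f(0,1),f(1,1))
replace slot 1: 2·(5+(-2)) − (-3) = 9 → (9,5,-2)
replace slot 3: 2·(9+5) − (-2) = 30 → (9,5,30)
replace slot 2: 2·(9+30) − 5 = 73 → (9,73,30)
replace slot 1: 2·(73+30) − 9 = 197 → (197,73,30)

197,73,30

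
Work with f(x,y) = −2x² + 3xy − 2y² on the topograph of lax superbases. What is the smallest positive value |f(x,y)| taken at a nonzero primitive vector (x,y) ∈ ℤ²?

translate: b→1 (≡-3 mod 4), so (2,-3,2)→(2,1,1)
flip: (2,1,1)→(1,-1,2)
translate: b→1 (≡-1 mod 2), so (1,-1,2)→(1,1,2)
reduced (well bottom): (1,1,2) with a≤c, −a<b≤a
well minimum |f| = |-1| = 1 (negative-definite)

1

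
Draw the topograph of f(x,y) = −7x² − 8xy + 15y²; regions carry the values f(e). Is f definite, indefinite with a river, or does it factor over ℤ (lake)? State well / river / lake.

D = b²−4ac = (-8)² − 4·(-7)·15 = 484
D = 22² is a perfect square ⇒ form factors over ℤ ⇒ lakes

lake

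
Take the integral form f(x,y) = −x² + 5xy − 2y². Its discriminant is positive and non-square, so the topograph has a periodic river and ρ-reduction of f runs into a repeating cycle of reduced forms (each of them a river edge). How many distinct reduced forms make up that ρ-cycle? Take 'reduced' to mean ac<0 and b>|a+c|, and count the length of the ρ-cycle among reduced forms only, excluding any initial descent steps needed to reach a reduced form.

D = 17, ⌊√D⌋ = 4
descent: ρ → (-2,3,1)  [lands on river]
river: ρ → (1,3,-2)
river: ρ → (-2,1,2)
river: ρ → (2,3,-1)
river: ρ → (-1,3,2)
river: ρ → (2,1,-2)
ρ-cycle length = 6 (tail of 1 descent step not counted)

6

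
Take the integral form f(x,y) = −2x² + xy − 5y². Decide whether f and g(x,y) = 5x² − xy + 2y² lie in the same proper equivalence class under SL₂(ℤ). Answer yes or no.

D₁ = -39, D₂ = -39
f is negative-definite; reduce −f:
−f: reduced (well bottom): (2,-1,5) with a≤c, −a<b≤a
flip sign back: reduced form of f is (-2,1,-5)
g: flip: (5,-1,2)→(2,1,5)
g: reduced (well bottom): (2,1,5) with a≤c, −a<b≤a
reduced forms (-2, 1, -5) vs (2, 1, 5) ⇒ inequivalent

no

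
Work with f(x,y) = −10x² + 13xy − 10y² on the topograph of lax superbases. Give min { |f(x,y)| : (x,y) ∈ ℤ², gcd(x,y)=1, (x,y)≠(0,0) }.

translate: b→7 (≡-13 mod 20), so (10,-13,10)→(10,7,7)
flip: (10,7,7)→(7,-7,10)
translate: b→7 (≡-7 mod 14), so (7,-7,10)→(7,7,10)
reduced (well bottom): (7,7,10) with a≤c, −a<b≤a
well minimum |f| = |-7| = 7 (negative-definite)

7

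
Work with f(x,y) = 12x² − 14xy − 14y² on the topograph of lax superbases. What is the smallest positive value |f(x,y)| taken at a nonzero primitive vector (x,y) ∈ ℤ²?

descent: ρ → (-14,14,12)  [lands on river]
river: ρ → (12,10,-16)
river: ρ → (-16,22,6)
river: ρ → (6,26,-8)
river: ρ → (-8,22,12)
river: ρ → (12,26,-4)
river: ρ → (-4,22,24)
river: ρ → (24,26,-2)
river: ρ → (-2,26,24)
river: ρ → (24,22,-4)
river: ρ → (-4,26,12)
river: ρ → (12,22,-8)
river: ρ → (-8,26,6)
river: ρ → (6,22,-16)
river: ρ → (-16,10,12)
river: ρ → (12,14,-14)
closes: descent 1, river 16
min |a| on river = 2

2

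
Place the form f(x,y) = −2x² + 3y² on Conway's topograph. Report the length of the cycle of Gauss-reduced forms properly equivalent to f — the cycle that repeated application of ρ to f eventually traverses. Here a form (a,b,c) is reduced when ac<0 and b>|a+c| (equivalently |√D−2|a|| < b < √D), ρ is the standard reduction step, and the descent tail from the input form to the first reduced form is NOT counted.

D = 24, ⌊√D⌋ = 4
descent: ρ → (3,0,-2)
descent: ρ → (-2,4,1)  [lands on river]
river: ρ → (1,4,-2)
ρ-cycle length = 2 (tail of 2 descent steps not counted)

2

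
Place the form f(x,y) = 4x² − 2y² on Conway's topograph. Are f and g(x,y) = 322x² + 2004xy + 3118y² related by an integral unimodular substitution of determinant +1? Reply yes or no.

D₁ = 32, D₂ = 32
river cycle of f (length 2): (-2, 4, 2), (2, 4, -2)
river cycle of g (length 2): (-2, 4, 2), (2, 4, -2)
cycles coincide ⇒ equivalent

yes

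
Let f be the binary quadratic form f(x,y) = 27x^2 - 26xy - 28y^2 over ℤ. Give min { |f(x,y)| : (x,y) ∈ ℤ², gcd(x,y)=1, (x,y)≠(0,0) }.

descent: ρ → (-28,26,27)  [lands on river]
river: ρ → (27,28,-27)
river: ρ → (-27,26,28)
river: ρ → (28,30,-25)
river: ρ → (-25,20,33)
river: ρ → (33,46,-12)
river: ρ → (-12,50,25)
river: ρ → (25,50,-12)
river: ρ → (-12,46,33)
river: ρ → (33,20,-25)
river: ρ → (-25,30,28)
river: ρ → (28,26,-27)
river: ρ → (-27,28,27)
river: ρ → (27,26,-28)
river: ρ → (-28,30,25)
river: ρ → (25,20,-33)
river: ρ → (-33,46,12)
river: ρ → (12,50,-25)
river: ρ → (-25,50,12)
river: ρ → (12,46,-33)
river: ρ → (-33,20,25)
river: ρ → (25,30,-28)
closes: descent 1, river 22
min |a| on river = 12

12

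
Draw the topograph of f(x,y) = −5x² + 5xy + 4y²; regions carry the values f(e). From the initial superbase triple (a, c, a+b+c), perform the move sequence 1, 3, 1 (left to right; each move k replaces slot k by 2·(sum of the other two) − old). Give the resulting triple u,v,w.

start (-5,4,4) = (f(1,0),f(0,1),f(1,1))
replace slot 1: 2·(4+4) − (-5) = 21 → (21,4,4)
replace slot 3: 2·(21+4) − 4 = 46 → (21,4,46)
replace slot 1: 2·(4+46) − 21 = 79 → (79,4,46)

79,4,46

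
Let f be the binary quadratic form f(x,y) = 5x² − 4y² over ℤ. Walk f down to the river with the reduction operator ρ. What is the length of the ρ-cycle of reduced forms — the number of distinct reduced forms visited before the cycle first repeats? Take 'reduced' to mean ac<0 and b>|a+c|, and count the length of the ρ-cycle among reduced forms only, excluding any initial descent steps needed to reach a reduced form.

D = 80, ⌊√D⌋ = 8
descent: ρ → (-4,8,1)  [lands on river]
river: ρ → (1,8,-4)
ρ-cycle length = 2 (tail of 1 descent step not counted)

2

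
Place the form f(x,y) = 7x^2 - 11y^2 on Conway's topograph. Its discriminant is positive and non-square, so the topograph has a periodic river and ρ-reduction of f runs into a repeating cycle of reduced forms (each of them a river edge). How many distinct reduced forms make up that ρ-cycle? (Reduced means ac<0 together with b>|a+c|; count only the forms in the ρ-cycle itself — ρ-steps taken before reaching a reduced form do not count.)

D = 308, ⌊√D⌋ = 17
descent: ρ → (-11,0,7)
descent: ρ → (7,14,-4)  [lands on river]
river: ρ → (-4,10,13)
river: ρ → (13,16,-1)
river: ρ → (-1,16,13)
river: ρ → (13,10,-4)
river: ρ → (-4,14,7)
ρ-cycle length = 6 (tail of 2 descent steps not counted)

6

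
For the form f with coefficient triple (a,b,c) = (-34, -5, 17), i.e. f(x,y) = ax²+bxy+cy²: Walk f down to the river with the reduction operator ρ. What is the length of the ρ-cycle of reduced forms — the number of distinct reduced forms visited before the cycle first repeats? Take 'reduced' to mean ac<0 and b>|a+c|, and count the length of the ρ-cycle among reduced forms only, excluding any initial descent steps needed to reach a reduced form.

D = 2337, ⌊√D⌋ = 48
descent: ρ → (17,39,-12)  [lands on river]
river: ρ → (-12,33,26)
river: ρ → (26,19,-19)
river: ρ → (-19,19,26)
river: ρ → (26,33,-12)
river: ρ → (-12,39,17)
river: ρ → (17,29,-22)
river: ρ → (-22,15,24)
river: ρ → (24,33,-13)
river: ρ → (-13,45,6)
river: ρ → (6,39,-34)
river: ρ → (-34,29,11)
river: ρ → (11,37,-22)
river: ρ → (-22,7,26)
river: ρ → (26,45,-3)
river: ρ → (-3,45,26)
river: ρ → (26,7,-22)
river: ρ → (-22,37,11)
river: ρ → (11,29,-34)
river: ρ → (-34,39,6)
river: ρ → (6,45,-13)
river: ρ → (-13,33,24)
river: ρ → (24,15,-22)
river: ρ → (-22,29,17)
ρ-cycle length = 24 (tail of 1 descent step not counted)

24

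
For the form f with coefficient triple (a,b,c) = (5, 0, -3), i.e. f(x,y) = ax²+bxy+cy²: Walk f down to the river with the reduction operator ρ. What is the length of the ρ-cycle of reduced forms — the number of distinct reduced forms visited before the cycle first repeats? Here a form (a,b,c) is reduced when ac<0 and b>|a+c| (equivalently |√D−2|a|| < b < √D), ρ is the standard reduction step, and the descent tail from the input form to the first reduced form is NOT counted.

D = 60, ⌊√D⌋ = 7
descent: ρ → (-3,6,2)  [lands on river]
river: ρ → (2,6,-3)
ρ-cycle length = 2 (tail of 1 descent step not counted)

2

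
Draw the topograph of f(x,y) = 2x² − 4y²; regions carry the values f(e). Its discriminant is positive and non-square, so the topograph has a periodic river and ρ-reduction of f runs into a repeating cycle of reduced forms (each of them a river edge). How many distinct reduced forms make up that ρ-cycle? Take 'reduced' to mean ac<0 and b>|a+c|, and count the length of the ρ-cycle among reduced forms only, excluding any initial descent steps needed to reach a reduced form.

D = 32, ⌊√D⌋ = 5
descent: ρ → (-4,0,2)
descent: ρ → (2,4,-2)  [lands on river]
river: ρ → (-2,4,2)
ρ-cycle length = 2 (tail of 2 descent steps not counted)

2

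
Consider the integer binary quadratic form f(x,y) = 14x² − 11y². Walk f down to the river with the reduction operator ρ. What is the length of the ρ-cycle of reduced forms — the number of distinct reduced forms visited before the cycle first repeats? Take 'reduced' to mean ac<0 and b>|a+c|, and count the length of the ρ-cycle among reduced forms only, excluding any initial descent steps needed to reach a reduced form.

D = 616, ⌊√D⌋ = 24
descent: ρ → (-11,22,3)  [lands on river]
river: ρ → (3,20,-18)
river: ρ → (-18,16,5)
river: ρ → (5,24,-2)
river: ρ → (-2,24,5)
river: ρ → (5,16,-18)
river: ρ → (-18,20,3)
river: ρ → (3,22,-11)
ρ-cycle length = 8 (tail of 1 descent step not counted)

8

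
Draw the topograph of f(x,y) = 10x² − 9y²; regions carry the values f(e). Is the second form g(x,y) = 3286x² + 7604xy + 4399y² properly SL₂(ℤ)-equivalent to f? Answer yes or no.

D₁ = 360, D₂ = 360
river cycle of f (length 2): (-9, 18, 1), (1, 18, -9)
river cycle of g (length 2): (-9, 18, 1), (1, 18, -9)
cycles coincide ⇒ equivalent

yes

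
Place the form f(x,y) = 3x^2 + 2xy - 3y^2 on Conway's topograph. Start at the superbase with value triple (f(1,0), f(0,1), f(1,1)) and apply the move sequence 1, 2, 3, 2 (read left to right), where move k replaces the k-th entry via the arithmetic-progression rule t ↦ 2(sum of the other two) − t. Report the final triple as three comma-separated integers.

start (3,-3,2) = (f(1,0),f(0,1),f(1,1))
replace slot 1: 2·((-3)+2) − 3 = -5 → (-5,-3,2)
replace slot 2: 2·((-5)+2) − (-3) = -3 → (-5,-3,2)
replace slot 3: 2·((-5)+(-3)) − 2 = -18 → (-5,-3,-18)
replace slot 2: 2·((-5)+(-18)) − (-3) = -43 → (-5,-43,-18)

-5,-43,-18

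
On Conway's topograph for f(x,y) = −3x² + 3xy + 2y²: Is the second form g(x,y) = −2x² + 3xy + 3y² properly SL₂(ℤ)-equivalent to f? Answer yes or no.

D₁ = 33, D₂ = 33
river cycle of f (length 4): (2, 5, -1), (-1, 5, 2), (2, 3, -3), (-3, 3, 2)
river cycle of g (length 4): (3, 3, -2), (-2, 5, 1), (1, 5, -2), (-2, 3, 3)
cycles differ ⇒ inequivalent

no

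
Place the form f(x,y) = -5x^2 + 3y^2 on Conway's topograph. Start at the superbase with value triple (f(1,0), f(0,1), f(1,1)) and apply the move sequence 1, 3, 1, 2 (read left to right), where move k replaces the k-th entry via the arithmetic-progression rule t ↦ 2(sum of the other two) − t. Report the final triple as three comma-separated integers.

start (-5,3,-2) = (f(1,0),f(0,1),f(1,1))
replace slot 1: 2·(3+(-2)) − (-5) = 7 → (7,3,-2)
replace slot 3: 2·(7+3) − (-2) = 22 → (7,3,22)
replace slot 1: 2·(3+22) − 7 = 43 → (43,3,22)
replace slot 2: 2·(43+22) − 3 = 127 → (43,127,22)

43,127,22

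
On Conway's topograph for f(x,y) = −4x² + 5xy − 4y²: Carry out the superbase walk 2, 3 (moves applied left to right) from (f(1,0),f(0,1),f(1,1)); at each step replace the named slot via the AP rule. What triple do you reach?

start (-4,-4,-3) = (f(1,0),f(0,1),f(1,1))
replace slot 2: 2·((-4)+(-3)) − (-4) = -10 → (-4,-10,-3)
replace slot 3: 2·((-4)+(-10)) − (-3) = -25 → (-4,-10,-25)

-4,-10,-25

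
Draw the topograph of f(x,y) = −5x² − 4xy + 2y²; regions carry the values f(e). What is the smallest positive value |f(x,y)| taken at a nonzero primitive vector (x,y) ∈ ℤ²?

descent: ρ → (2,4,-5)  [lands on river]
river: ρ → (-5,6,1)
river: ρ → (1,6,-5)
river: ρ → (-5,4,2)
closes: descent 1, river 4
min |a| on river = 1

1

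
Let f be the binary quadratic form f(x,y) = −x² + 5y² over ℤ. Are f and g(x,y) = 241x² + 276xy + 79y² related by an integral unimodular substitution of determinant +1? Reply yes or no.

D₁ = 20, D₂ = 20
river cycle of f (length 2): (-1, 4, 1), (1, 4, -1)
river cycle of g (length 2): (-1, 4, 1), (1, 4, -1)
cycles coincide ⇒ equivalent

yes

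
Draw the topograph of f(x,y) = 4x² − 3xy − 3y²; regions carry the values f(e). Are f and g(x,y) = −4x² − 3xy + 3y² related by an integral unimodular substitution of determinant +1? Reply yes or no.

D₁ = 57, D₂ = 57
river cycle of f (length 6): (-3, 3, 4), (4, 5, -2), (-2, 7, 1), (1, 7, -2), (-2, 5, 4), (4, 3, -3)
river cycle of g (length 6): (3, 3, -4), (-4, 5, 2), (2, 7, -1), (-1, 7, 2), (2, 5, -4), (-4, 3, 3)
cycles differ ⇒ inequivalent

no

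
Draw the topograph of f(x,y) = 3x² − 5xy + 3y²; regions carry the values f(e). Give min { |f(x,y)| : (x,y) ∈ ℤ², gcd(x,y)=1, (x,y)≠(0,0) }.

translate: b→1 (≡-5 mod 6), so (3,-5,3)→(3,1,1)
flip: (3,1,1)→(1,-1,3)
translate: b→1 (≡-1 mod 2), so (1,-1,3)→(1,1,3)
reduced (well bottom): (1,1,3) with a≤c, −a<b≤a
well minimum = a = 1

1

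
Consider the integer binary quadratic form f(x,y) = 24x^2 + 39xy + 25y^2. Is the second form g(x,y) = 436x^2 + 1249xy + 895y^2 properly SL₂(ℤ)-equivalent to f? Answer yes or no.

D₁ = -879, D₂ = -879
f: translate: b→-9 (≡39 mod 48), so (24,39,25)→(24,-9,10)
f: flip: (24,-9,10)→(10,9,24)
f: reduced (well bottom): (10,9,24) with a≤c, −a<b≤a
g: translate: b→377 (≡1249 mod 872), so (436,1249,895)→(436,377,82)
g: flip: (436,377,82)→(82,-377,436)
g: translate: b→-49 (≡-377 mod 164), so (82,-377,436)→(82,-49,10)
g: flip: (82,-49,10)→(10,49,82)
g: translate: b→9 (≡49 mod 20), so (10,49,82)→(10,9,24)
g: reduced (well bottom): (10,9,24) with a≤c, −a<b≤a
reduced forms (10, 9, 24) vs (10, 9, 24) ⇒ equivalent

yes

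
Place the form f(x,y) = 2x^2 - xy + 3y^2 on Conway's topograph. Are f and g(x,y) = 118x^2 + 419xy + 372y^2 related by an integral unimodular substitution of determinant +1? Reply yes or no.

D₁ = -23, D₂ = -23
f: reduced (well bottom): (2,-1,3) with a≤c, −a<b≤a
g: translate: b→-53 (≡419 mod 236), so (118,419,372)→(118,-53,6)
g: flip: (118,-53,6)→(6,53,118)
g: translate: b→5 (≡53 mod 12), so (6,53,118)→(6,5,2)
g: flip: (6,5,2)→(2,-5,6)
g: translate: b→-1 (≡-5 mod 4), so (2,-5,6)→(2,-1,3)
g: reduced (well bottom): (2,-1,3) with a≤c, −a<b≤a
reduced forms (2, -1, 3) vs (2, -1, 3) ⇒ equivalent

yes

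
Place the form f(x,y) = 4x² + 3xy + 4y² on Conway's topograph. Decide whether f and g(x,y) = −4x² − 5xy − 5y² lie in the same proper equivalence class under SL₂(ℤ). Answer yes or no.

D₁ = -55, D₂ = -55
f: reduced (well bottom): (4,3,4) with a≤c, −a<b≤a
g is negative-definite; reduce −g:
−g: translate: b→-3 (≡5 mod 8), so (4,5,5)→(4,-3,4)
−g: flip: (4,-3,4)→(4,3,4)
−g: reduced (well bottom): (4,3,4) with a≤c, −a<b≤a
flip sign back: reduced form of g is (-4,-3,-4)
reduced forms (4, 3, 4) vs (-4, -3, -4) ⇒ inequivalent

no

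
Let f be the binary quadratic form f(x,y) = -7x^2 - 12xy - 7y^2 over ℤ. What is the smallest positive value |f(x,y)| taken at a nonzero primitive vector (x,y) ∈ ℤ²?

translate: b→-2 (≡12 mod 14), so (7,12,7)→(7,-2,2)
flip: (7,-2,2)→(2,2,7)
reduced (well bottom): (2,2,7) with a≤c, −a<b≤a
well minimum |f| = |-2| = 2 (negative-definite)

2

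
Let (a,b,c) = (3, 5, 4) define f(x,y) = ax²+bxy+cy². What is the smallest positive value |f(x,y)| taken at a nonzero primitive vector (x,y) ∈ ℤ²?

translate: b→-1 (≡5 mod 6), so (3,5,4)→(3,-1,2)
flip: (3,-1,2)→(2,1,3)
reduced (well bottom): (2,1,3) with a≤c, −a<b≤a
well minimum = a = 2

2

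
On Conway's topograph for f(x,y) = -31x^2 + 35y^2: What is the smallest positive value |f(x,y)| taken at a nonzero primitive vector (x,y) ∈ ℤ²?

descent: ρ → (35,0,-31)
descent: ρ → (-31,62,4)  [lands on river]
river: ρ → (4,58,-61)
river: ρ → (-61,64,1)
river: ρ → (1,64,-61)
river: ρ → (-61,58,4)
river: ρ → (4,62,-31)
closes: descent 2, river 6
min |a| on river = 1

1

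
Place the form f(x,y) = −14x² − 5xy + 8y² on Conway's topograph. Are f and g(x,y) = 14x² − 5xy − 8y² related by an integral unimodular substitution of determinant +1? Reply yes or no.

D₁ = 473, D₂ = 473
river cycle of f (length 4): (8, 21, -1), (-1, 21, 8), (8, 11, -11), (-11, 11, 8)
river cycle of g (length 4): (-8, 21, 1), (1, 21, -8), (-8, 11, 11), (11, 11, -8)
cycles differ ⇒ inequivalent

no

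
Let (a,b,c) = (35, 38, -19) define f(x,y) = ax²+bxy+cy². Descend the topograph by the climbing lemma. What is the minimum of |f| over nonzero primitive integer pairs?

river: ρ → (-19,38,35)
river: ρ → (35,32,-22)
river: ρ → (-22,56,11)
river: ρ → (11,54,-27)
river: ρ → (-27,54,11)
river: ρ → (11,56,-22)
river: ρ → (-22,32,35)
river: ρ → (35,38,-19)
closes: descent 0, river 8
min |a| on river = 11

11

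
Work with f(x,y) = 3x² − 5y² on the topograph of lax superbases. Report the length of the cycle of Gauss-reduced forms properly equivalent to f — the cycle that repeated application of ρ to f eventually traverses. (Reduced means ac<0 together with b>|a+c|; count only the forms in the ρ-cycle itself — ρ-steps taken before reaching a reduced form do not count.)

D = 60, ⌊√D⌋ = 7
descent: ρ → (-5,0,3)
descent: ρ → (3,6,-2)  [lands on river]
river: ρ → (-2,6,3)
ρ-cycle length = 2 (tail of 2 descent steps not counted)

2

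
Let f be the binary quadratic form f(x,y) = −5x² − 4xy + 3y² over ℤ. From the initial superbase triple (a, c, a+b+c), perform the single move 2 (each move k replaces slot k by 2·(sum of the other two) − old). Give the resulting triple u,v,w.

start (-5,3,-6) = (f(1,0),f(0,1),f(1,1))
replace slot 2: 2·((-5)+(-6)) − 3 = -25 → (-5,-25,-6)

-5,-25,-6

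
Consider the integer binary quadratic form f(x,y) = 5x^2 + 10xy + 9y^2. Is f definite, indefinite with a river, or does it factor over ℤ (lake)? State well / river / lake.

D = b²−4ac = 10² − 4·5·9 = -80
D < 0 ⇒ definite ⇒ every region one sign ⇒ single well

well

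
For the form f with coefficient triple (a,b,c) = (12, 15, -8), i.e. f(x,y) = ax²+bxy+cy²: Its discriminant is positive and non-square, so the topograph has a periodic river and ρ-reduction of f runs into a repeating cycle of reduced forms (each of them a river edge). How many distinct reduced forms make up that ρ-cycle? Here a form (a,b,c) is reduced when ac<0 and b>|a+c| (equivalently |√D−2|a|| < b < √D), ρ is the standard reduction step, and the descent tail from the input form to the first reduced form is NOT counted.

D = 609, ⌊√D⌋ = 24
river: ρ → (-8,17,10)
river: ρ → (10,23,-2)
river: ρ → (-2,21,21)
river: ρ → (21,21,-2)
river: ρ → (-2,23,10)
river: ρ → (10,17,-8)
river: ρ → (-8,15,12)
river: ρ → (12,9,-11)
river: ρ → (-11,13,10)
river: ρ → (10,7,-14)
river: ρ → (-14,21,3)
river: ρ → (3,21,-14)
river: ρ → (-14,7,10)
river: ρ → (10,13,-11)
river: ρ → (-11,9,12)
river: ρ → (12,15,-8)
ρ-cycle length = 16 (tail of 0 descent steps not counted)

16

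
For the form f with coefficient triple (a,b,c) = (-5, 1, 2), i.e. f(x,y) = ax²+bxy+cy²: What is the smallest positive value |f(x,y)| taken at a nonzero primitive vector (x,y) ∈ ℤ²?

descent: ρ → (2,3,-4)  [lands on river]
river: ρ → (-4,5,1)
river: ρ → (1,5,-4)
river: ρ → (-4,3,2)
river: ρ → (2,5,-2)
river: ρ → (-2,3,4)
river: ρ → (4,5,-1)
river: ρ → (-1,5,4)
river: ρ → (4,3,-2)
river: ρ → (-2,5,2)
closes: descent 1, river 10
min |a| on river = 1

1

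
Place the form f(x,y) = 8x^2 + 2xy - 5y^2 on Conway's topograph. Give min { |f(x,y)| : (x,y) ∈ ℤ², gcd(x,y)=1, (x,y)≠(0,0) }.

descent: ρ → (-5,8,5)  [lands on river]
river: ρ → (5,12,-1)
river: ρ → (-1,12,5)
river: ρ → (5,8,-5)
river: ρ → (-5,12,1)
river: ρ → (1,12,-5)
closes: descent 1, river 6
min |a| on river = 1

1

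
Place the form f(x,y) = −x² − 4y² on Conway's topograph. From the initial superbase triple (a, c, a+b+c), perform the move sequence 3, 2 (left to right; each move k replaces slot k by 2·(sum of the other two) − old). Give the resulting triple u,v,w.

start (-1,-4,-5) = (f(1,0),f(0,1),f(1,1))
replace slot 3: 2·((-1)+(-4)) − (-5) = -5 → (-1,-4,-5)
replace slot 2: 2·((-1)+(-5)) − (-4) = -8 → (-1,-8,-5)

-1,-8,-5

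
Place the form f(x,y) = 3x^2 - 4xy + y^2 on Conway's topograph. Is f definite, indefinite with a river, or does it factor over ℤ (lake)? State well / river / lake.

D = b²−4ac = (-4)² − 4·3·1 = 4
D = 2² is a perfect square ⇒ form factors over ℤ ⇒ lakes

lake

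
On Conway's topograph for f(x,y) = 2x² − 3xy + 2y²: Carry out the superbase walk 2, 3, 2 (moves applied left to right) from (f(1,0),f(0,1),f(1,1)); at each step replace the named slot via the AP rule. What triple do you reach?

start (2,2,1) = (f(1,0),f(0,1),f(1,1))
replace slot 2: 2·(2+1) − 2 = 4 → (2,4,1)
replace slot 3: 2·(2+4) − 1 = 11 → (2,4,11)
replace slot 2: 2·(2+11) − 4 = 22 → (2,22,11)

2,22,11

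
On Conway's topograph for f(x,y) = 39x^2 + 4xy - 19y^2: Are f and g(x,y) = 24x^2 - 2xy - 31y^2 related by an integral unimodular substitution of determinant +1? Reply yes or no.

D₁ = 2980, D₂ = 2980
river cycle of f (length 14): (-19, 34, 24), (24, 14, -29), (-29, 44, 9), (9, 46, -24), (-24, 50, 5), (5, 50, -24), (-24, 46, 9), (9, 44, -29), (-29, 14, 24), (24, 34, -19), … (4 more)
river cycle of g (length 14): (24, 46, -9), (-9, 44, 29), (29, 14, -24), (-24, 34, 19), (19, 42, -16), (-16, 54, 1), (1, 54, -16), (-16, 42, 19), (19, 34, -24), (-24, 14, 29), … (4 more)
cycles differ ⇒ inequivalent

no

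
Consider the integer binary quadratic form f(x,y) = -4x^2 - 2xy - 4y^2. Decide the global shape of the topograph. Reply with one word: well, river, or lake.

D = b²−4ac = (-2)² − 4·(-4)·(-4) = -60
D < 0 ⇒ definite ⇒ every region one sign ⇒ single well

well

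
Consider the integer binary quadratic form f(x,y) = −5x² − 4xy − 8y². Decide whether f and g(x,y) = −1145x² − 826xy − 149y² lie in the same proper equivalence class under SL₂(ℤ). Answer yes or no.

D₁ = -144, D₂ = -144
f is negative-definite; reduce −f:
−f: reduced (well bottom): (5,4,8) with a≤c, −a<b≤a
flip sign back: reduced form of f is (-5,-4,-8)
g is negative-definite; reduce −g:
−g: flip: (1145,826,149)→(149,-826,1145)
−g: translate: b→68 (≡-826 mod 298), so (149,-826,1145)→(149,68,8)
−g: flip: (149,68,8)→(8,-68,149)
−g: translate: b→-4 (≡-68 mod 16), so (8,-68,149)→(8,-4,5)
−g: flip: (8,-4,5)→(5,4,8)
−g: reduced (well bottom): (5,4,8) with a≤c, −a<b≤a
flip sign back: reduced form of g is (-5,-4,-8)
reduced forms (-5, -4, -8) vs (-5, -4, -8) ⇒ equivalent

yes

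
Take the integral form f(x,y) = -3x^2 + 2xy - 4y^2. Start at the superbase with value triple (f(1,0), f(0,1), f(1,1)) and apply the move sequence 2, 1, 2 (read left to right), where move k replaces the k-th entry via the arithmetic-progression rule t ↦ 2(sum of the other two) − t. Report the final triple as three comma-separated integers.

start (-3,-4,-5) = (f(1,0),f(0,1),f(1,1))
replace slot 2: 2·((-3)+(-5)) − (-4) = -12 → (-3,-12,-5)
replace slot 1: 2·((-12)+(-5)) − (-3) = -31 → (-31,-12,-5)
replace slot 2: 2·((-31)+(-5)) − (-12) = -60 → (-31,-60,-5)

-31,-60,-5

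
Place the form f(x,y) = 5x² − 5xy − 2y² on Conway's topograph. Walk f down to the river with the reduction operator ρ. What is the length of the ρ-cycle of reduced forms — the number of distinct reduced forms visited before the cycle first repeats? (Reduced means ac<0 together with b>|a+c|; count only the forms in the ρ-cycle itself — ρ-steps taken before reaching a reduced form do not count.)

D = 65, ⌊√D⌋ = 8
descent: ρ → (-2,5,5)  [lands on river]
river: ρ → (5,5,-2)
river: ρ → (-2,7,2)
river: ρ → (2,5,-5)
river: ρ → (-5,5,2)
river: ρ → (2,7,-2)
ρ-cycle length = 6 (tail of 1 descent step not counted)

6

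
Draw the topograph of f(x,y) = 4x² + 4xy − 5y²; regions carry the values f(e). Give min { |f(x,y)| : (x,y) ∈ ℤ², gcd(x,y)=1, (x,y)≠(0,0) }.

river: ρ → (-5,6,3)
river: ρ → (3,6,-5)
river: ρ → (-5,4,4)
river: ρ → (4,4,-5)
closes: descent 0, river 4
min |a| on river = 3

3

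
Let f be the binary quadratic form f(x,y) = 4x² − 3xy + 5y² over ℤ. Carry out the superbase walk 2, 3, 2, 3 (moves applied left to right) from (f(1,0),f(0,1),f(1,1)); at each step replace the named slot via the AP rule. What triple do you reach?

start (4,5,6) = (f(1,0),f(0,1),f(1,1))
replace slot 2: 2·(4+6) − 5 = 15 → (4,15,6)
replace slot 3: 2·(4+15) − 6 = 32 → (4,15,32)
replace slot 2: 2·(4+32) − 15 = 57 → (4,57,32)
replace slot 3: 2·(4+57) − 32 = 90 → (4,57,90)

4,57,90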